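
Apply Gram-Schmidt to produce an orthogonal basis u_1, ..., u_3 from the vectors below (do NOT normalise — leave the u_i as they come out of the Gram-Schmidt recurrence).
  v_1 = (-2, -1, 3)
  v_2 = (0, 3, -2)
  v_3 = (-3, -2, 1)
Orthogonal basis:
  u_1 = (-2, -1, 3)
  u_2 = (-9/7, 33/14, -1/14)
  u_3 = (-161/101, -92/101, -138/101)

Apply the Gram-Schmidt recurrence
  u_1 = v_1
  u_i = v_i − Σ_{j<i} ((v_i · u_j) / (u_j · u_j)) · u_j.

Step by step this gives:
  u_1 = (-2, -1, 3)
  u_2 = (-9/7, 33/14, -1/14)
  u_3 = (-161/101, -92/101, -138/101)

Orthogonality check:
  u_2 · u_1 = 0 (should be 0)
  u_3 · u_1 = 0 (should be 0)
  u_3 · u_2 = 0 (should be 0)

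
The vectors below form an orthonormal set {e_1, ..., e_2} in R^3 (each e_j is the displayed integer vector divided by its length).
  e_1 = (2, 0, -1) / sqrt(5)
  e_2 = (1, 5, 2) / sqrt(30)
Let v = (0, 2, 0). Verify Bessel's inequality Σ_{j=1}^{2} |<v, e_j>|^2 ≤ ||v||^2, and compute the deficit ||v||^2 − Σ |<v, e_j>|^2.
Σ |<v, e_j>|^2 = 10/3; ||v||^2 = 4; deficit = 2/3

Write each e_j = u_j / sqrt(<u_j, u_j>) where u_j is the displayed integer vector. Then <v, e_j> = <v, u_j> / sqrt(<u_j, u_j>), so |<v, e_j>|^2 = <v, u_j>^2 / <u_j, u_j>.
Coefficients: <v, e_1> = 0/sqrt(5), <v, e_2> = 10/sqrt(30).
Square and sum: Σ |<v, e_j>|^2 = 10/3.
Compute ||v||^2 = v·v = 4.
Deficit = 4 − 10/3 = 2/3 ≥ 0, confirming Bessel's inequality. (The deficit equals ||v − Σ <v,e_j> e_j||^2, the squared distance from v to span{e_j}.)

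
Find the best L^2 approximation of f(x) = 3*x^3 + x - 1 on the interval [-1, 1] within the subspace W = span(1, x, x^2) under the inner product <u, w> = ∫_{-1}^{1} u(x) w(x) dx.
g(x) = 14*x/5 - 1

The best approximation g ∈ W is the orthogonal projection of f onto W. Writing g = a_0 + a_1 x + a_2 x^2, the coefficients solve the normal equations G · a = b where
  G_{ij} = <φ_i, φ_j> and b_i = <f, φ_i>, with φ_0 = 1, φ_1 = x, φ_2 = x^2.
G =
  [2, 0, 2/3]
  [0, 2/3, 0]
  [2/3, 0, 2/5],
b = (-2, 28/15, -2/3).
Solving gives a_0 = -1, a_1 = 14/5, a_2 = 0, so
  g(x) = 14*x/5 - 1.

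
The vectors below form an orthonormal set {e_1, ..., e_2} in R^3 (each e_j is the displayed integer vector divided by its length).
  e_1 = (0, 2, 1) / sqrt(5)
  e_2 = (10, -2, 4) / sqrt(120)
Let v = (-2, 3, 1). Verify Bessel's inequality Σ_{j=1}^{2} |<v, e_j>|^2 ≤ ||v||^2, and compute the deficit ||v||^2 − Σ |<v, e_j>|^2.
Σ |<v, e_j>|^2 = 83/6; ||v||^2 = 14; deficit = 1/6

Write each e_j = u_j / sqrt(<u_j, u_j>) where u_j is the displayed integer vector. Then <v, e_j> = <v, u_j> / sqrt(<u_j, u_j>), so |<v, e_j>|^2 = <v, u_j>^2 / <u_j, u_j>.
Coefficients: <v, e_1> = 7/sqrt(5), <v, e_2> = -22/sqrt(120).
Square and sum: Σ |<v, e_j>|^2 = 83/6.
Compute ||v||^2 = v·v = 14.
Deficit = 14 − 83/6 = 1/6 ≥ 0, confirming Bessel's inequality. (The deficit equals ||v − Σ <v,e_j> e_j||^2, the squared distance from v to span{e_j}.)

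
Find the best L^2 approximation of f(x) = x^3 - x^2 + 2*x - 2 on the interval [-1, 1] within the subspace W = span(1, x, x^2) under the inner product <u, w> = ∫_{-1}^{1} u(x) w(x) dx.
g(x) = -x^2 + 13*x/5 - 2

The best approximation g ∈ W is the orthogonal projection of f onto W. Writing g = a_0 + a_1 x + a_2 x^2, the coefficients solve the normal equations G · a = b where
  G_{ij} = <φ_i, φ_j> and b_i = <f, φ_i>, with φ_0 = 1, φ_1 = x, φ_2 = x^2.
G =
  [2, 0, 2/3]
  [0, 2/3, 0]
  [2/3, 0, 2/5],
b = (-14/3, 26/15, -26/15).
Solving gives a_0 = -2, a_1 = 13/5, a_2 = -1, so
  g(x) = -x^2 + 13*x/5 - 2.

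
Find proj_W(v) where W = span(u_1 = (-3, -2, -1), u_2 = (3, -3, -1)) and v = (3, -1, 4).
proj_W(v) = (849/262, 58/131, 103/262)

Set up U = [u_1 | ... | u_2] ∈ R^(3×2). The projector onto W = col(U) is P = U (U^T U)^(-1) U^T.
Compute U^T U =
  [14, -2]
  [-2, 19],
and U^T v = (-11, 8).
Solve U^T U · c = U^T v for the coefficients: c = (-193/262, 45/131). The projection is proj_W(v) = U c.
Check: (v - proj_W(v)) · u_1 = 0  (should be 0).
Check: (v - proj_W(v)) · u_2 = 0  (should be 0).
Result: proj_W(v) = (849/262, 58/131, 103/262).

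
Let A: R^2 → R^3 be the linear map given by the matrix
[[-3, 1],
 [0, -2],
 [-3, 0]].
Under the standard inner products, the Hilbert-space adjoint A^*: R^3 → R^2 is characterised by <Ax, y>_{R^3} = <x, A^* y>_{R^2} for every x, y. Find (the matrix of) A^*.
A^* = A^T =
[[-3, 0, -3],
 [1, -2, 0]]

For real matrices with standard dot products, the defining identity <Ax, y> = <x, A^* y> gives (Ax)^T y = x^T (A^*) y, i.e. x^T A^T y = x^T (A^*) y. Since this holds for all x, y, we must have A^* = A^T. Therefore
A^* =
[[-3, 0, -3],
 [1, -2, 0]].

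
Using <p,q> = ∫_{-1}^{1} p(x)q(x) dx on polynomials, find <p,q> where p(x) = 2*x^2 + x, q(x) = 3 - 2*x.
<p,q> = 8/3

Expand the product: p(x)·q(x) = -4*x^3 + 4*x^2 + 3*x.
∫_{-1}^{1} of each monomial x^k gives [2/(k+1) if k even, 0 if k odd]. Integrating term-by-term (or equivalently evaluating the antiderivative F(x) = -x^4 + 4*x^3/3 + 3*x^2/2 at the endpoints):
  F(1) − F(−1) = 11/6 − (-5/6) = 8/3.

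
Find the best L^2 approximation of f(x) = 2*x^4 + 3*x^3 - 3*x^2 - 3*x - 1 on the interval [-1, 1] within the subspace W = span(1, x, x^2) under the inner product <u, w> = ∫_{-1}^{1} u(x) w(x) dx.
g(x) = -9*x^2/7 - 6*x/5 - 41/35

The best approximation g ∈ W is the orthogonal projection of f onto W. Writing g = a_0 + a_1 x + a_2 x^2, the coefficients solve the normal equations G · a = b where
  G_{ij} = <φ_i, φ_j> and b_i = <f, φ_i>, with φ_0 = 1, φ_1 = x, φ_2 = x^2.
G =
  [2, 0, 2/3]
  [0, 2/3, 0]
  [2/3, 0, 2/5],
b = (-16/5, -4/5, -136/105).
Solving gives a_0 = -41/35, a_1 = -6/5, a_2 = -9/7, so
  g(x) = -9*x^2/7 - 6*x/5 - 41/35.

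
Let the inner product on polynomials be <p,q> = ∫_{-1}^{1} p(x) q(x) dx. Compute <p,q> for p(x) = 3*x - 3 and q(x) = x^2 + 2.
<p,q> = -14

Expand the product: p(x)·q(x) = 3*x^3 - 3*x^2 + 6*x - 6.
∫_{-1}^{1} of each monomial x^k gives [2/(k+1) if k even, 0 if k odd]. Integrating term-by-term (or equivalently evaluating the antiderivative F(x) = 3*x^4/4 - x^3 + 3*x^2 - 6*x at the endpoints):
  F(1) − F(−1) = -13/4 − (43/4) = -14.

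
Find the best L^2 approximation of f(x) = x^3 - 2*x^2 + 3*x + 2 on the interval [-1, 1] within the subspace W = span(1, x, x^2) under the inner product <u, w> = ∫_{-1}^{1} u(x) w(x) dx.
g(x) = -2*x^2 + 18*x/5 + 2

The best approximation g ∈ W is the orthogonal projection of f onto W. Writing g = a_0 + a_1 x + a_2 x^2, the coefficients solve the normal equations G · a = b where
  G_{ij} = <φ_i, φ_j> and b_i = <f, φ_i>, with φ_0 = 1, φ_1 = x, φ_2 = x^2.
G =
  [2, 0, 2/3]
  [0, 2/3, 0]
  [2/3, 0, 2/5],
b = (8/3, 12/5, 8/15).
Solving gives a_0 = 2, a_1 = 18/5, a_2 = -2, so
  g(x) = -2*x^2 + 18*x/5 + 2.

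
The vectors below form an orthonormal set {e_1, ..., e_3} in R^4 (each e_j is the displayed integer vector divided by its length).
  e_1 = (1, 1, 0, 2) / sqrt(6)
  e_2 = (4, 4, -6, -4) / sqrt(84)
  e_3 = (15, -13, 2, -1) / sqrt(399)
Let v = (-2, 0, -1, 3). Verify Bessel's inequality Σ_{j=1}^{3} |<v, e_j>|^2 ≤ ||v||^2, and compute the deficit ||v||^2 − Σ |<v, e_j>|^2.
Σ |<v, e_j>|^2 = 460/57; ||v||^2 = 14; deficit = 338/57

Write each e_j = u_j / sqrt(<u_j, u_j>) where u_j is the displayed integer vector. Then <v, e_j> = <v, u_j> / sqrt(<u_j, u_j>), so |<v, e_j>|^2 = <v, u_j>^2 / <u_j, u_j>.
Coefficients: <v, e_1> = 4/sqrt(6), <v, e_2> = -14/sqrt(84), <v, e_3> = -35/sqrt(399).
Square and sum: Σ |<v, e_j>|^2 = 460/57.
Compute ||v||^2 = v·v = 14.
Deficit = 14 − 460/57 = 338/57 ≥ 0, confirming Bessel's inequality. (The deficit equals ||v − Σ <v,e_j> e_j||^2, the squared distance from v to span{e_j}.)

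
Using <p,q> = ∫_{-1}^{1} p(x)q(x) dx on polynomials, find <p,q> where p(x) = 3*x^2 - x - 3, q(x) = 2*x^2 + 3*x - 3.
<p,q> = 42/5

Expand the product: p(x)·q(x) = 6*x^4 + 7*x^3 - 18*x^2 - 6*x + 9.
∫_{-1}^{1} of each monomial x^k gives [2/(k+1) if k even, 0 if k odd]. Integrating term-by-term (or equivalently evaluating the antiderivative F(x) = 6*x^5/5 + 7*x^4/4 - 6*x^3 - 3*x^2 + 9*x at the endpoints):
  F(1) − F(−1) = 59/20 − (-109/20) = 42/5.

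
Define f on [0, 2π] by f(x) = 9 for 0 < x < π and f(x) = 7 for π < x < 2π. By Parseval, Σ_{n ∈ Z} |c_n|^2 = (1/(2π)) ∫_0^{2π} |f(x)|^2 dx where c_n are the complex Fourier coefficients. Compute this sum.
Σ |c_n|^2 = 65

Parseval equates the L^2 energy of f (normalised by 1/(2π)) with the ℓ^2 sum of its Fourier coefficients: (1/(2π)) ∫_0^{2π} |f|^2 = Σ |c_n|^2.
Compute the left side: (1/(2π)) [∫_0^π 9^2 dx + ∫_π^{2π} 7^2 dx] = (1/(2π)) · (81π + 49π) = (81 + 49)/2 = 65.
So Σ_{n ∈ Z} |c_n|^2 = 65.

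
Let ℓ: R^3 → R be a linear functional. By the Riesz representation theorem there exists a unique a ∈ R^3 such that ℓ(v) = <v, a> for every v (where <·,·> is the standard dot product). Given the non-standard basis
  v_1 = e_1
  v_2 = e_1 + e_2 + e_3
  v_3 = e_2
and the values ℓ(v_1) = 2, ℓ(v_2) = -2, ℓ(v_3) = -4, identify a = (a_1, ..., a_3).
a = (2, -4, 0)

Write a = (a_1, ..., a_3) in the standard basis. For each basis vector v_i, ℓ(v_i) = <v_i, a> is a linear equation in the a_j's. Collect the n equations into a matrix system V a = ℓ, where row i of V is v_i (expressed in the standard basis). Since V is invertible (lower-triangular with 1s on the diagonal, up to permutation), solve by back-substitution:
  V =
[[1, 0, 0],
 [1, 1, 1],
 [0, 1, 0]]
  V a = (2, -2, -4)
Solving gives a = (2, -4, 0).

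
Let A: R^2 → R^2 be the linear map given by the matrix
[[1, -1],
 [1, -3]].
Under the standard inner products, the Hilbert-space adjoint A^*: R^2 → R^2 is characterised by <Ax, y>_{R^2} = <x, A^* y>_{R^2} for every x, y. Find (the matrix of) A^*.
A^* = A^T =
[[1, 1],
 [-1, -3]]

For real matrices with standard dot products, the defining identity <Ax, y> = <x, A^* y> gives (Ax)^T y = x^T (A^*) y, i.e. x^T A^T y = x^T (A^*) y. Since this holds for all x, y, we must have A^* = A^T. Therefore
A^* =
[[1, 1],
 [-1, -3]].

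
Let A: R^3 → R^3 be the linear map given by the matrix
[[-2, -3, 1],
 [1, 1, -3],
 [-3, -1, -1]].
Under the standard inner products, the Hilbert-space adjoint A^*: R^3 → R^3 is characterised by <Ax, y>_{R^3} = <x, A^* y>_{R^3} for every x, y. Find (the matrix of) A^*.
A^* = A^T =
[[-2, 1, -3],
 [-3, 1, -1],
 [1, -3, -1]]

For real matrices with standard dot products, the defining identity <Ax, y> = <x, A^* y> gives (Ax)^T y = x^T (A^*) y, i.e. x^T A^T y = x^T (A^*) y. Since this holds for all x, y, we must have A^* = A^T. Therefore
A^* =
[[-2, 1, -3],
 [-3, 1, -1],
 [1, -3, -1]].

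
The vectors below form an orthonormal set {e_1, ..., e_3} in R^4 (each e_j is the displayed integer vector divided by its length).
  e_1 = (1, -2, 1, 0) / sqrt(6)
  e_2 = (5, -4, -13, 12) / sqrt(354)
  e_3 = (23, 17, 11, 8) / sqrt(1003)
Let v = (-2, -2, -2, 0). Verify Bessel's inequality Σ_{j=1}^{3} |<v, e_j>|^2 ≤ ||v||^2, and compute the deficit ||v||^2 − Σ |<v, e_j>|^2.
Σ |<v, e_j>|^2 = 12; ||v||^2 = 12; deficit = 0

Write each e_j = u_j / sqrt(<u_j, u_j>) where u_j is the displayed integer vector. Then <v, e_j> = <v, u_j> / sqrt(<u_j, u_j>), so |<v, e_j>|^2 = <v, u_j>^2 / <u_j, u_j>.
Coefficients: <v, e_1> = 0/sqrt(6), <v, e_2> = 24/sqrt(354), <v, e_3> = -102/sqrt(1003).
Square and sum: Σ |<v, e_j>|^2 = 12.
Compute ||v||^2 = v·v = 12.
Deficit = 12 − 12 = 0 ≥ 0, confirming Bessel's inequality. (The deficit equals ||v − Σ <v,e_j> e_j||^2, the squared distance from v to span{e_j}.)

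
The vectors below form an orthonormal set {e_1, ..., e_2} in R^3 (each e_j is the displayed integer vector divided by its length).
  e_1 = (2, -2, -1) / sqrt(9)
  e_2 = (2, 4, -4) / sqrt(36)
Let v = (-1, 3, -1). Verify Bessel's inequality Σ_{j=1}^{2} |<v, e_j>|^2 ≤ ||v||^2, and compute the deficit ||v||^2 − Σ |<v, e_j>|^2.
Σ |<v, e_j>|^2 = 98/9; ||v||^2 = 11; deficit = 1/9

Write each e_j = u_j / sqrt(<u_j, u_j>) where u_j is the displayed integer vector. Then <v, e_j> = <v, u_j> / sqrt(<u_j, u_j>), so |<v, e_j>|^2 = <v, u_j>^2 / <u_j, u_j>.
Coefficients: <v, e_1> = -7/sqrt(9), <v, e_2> = 14/sqrt(36).
Square and sum: Σ |<v, e_j>|^2 = 98/9.
Compute ||v||^2 = v·v = 11.
Deficit = 11 − 98/9 = 1/9 ≥ 0, confirming Bessel's inequality. (The deficit equals ||v − Σ <v,e_j> e_j||^2, the squared distance from v to span{e_j}.)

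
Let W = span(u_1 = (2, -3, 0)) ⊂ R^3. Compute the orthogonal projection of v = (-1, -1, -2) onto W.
proj_W(v) = (2/13, -3/13, 0)

Set up U = [u_1 | ... | u_1] ∈ R^(3×1). The projector onto W = col(U) is P = U (U^T U)^(-1) U^T.
Compute U^T U =
  [13],
and U^T v = (1).
Solve U^T U · c = U^T v for the coefficients: c = (1/13). The projection is proj_W(v) = U c.
Check: (v - proj_W(v)) · u_1 = 0  (should be 0).
Result: proj_W(v) = (2/13, -3/13, 0).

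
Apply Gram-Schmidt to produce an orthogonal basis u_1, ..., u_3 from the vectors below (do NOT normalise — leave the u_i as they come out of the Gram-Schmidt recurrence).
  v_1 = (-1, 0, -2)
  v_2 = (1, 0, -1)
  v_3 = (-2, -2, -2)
Orthogonal basis:
  u_1 = (-1, 0, -2)
  u_2 = (6/5, 0, -3/5)
  u_3 = (0, -2, 0)

Apply the Gram-Schmidt recurrence
  u_1 = v_1
  u_i = v_i − Σ_{j<i} ((v_i · u_j) / (u_j · u_j)) · u_j.

Step by step this gives:
  u_1 = (-1, 0, -2)
  u_2 = (6/5, 0, -3/5)
  u_3 = (0, -2, 0)

Orthogonality check:
  u_2 · u_1 = 0 (should be 0)
  u_3 · u_1 = 0 (should be 0)
  u_3 · u_2 = 0 (should be 0)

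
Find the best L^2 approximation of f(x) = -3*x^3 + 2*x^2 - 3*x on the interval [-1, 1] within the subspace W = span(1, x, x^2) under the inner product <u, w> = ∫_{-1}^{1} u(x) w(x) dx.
g(x) = 2*x^2 - 24*x/5

The best approximation g ∈ W is the orthogonal projection of f onto W. Writing g = a_0 + a_1 x + a_2 x^2, the coefficients solve the normal equations G · a = b where
  G_{ij} = <φ_i, φ_j> and b_i = <f, φ_i>, with φ_0 = 1, φ_1 = x, φ_2 = x^2.
G =
  [2, 0, 2/3]
  [0, 2/3, 0]
  [2/3, 0, 2/5],
b = (4/3, -16/5, 4/5).
Solving gives a_0 = 0, a_1 = -24/5, a_2 = 2, so
  g(x) = 2*x^2 - 24*x/5.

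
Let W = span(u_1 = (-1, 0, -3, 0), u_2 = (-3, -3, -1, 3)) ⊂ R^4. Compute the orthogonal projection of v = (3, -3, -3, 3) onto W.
proj_W(v) = (-87/61, -63/61, -93/61, 63/61)

Set up U = [u_1 | ... | u_2] ∈ R^(4×2). The projector onto W = col(U) is P = U (U^T U)^(-1) U^T.
Compute U^T U =
  [10, 6]
  [6, 28],
and U^T v = (6, 12).
Solve U^T U · c = U^T v for the coefficients: c = (24/61, 21/61). The projection is proj_W(v) = U c.
Check: (v - proj_W(v)) · u_1 = 0  (should be 0).
Check: (v - proj_W(v)) · u_2 = 0  (should be 0).
Result: proj_W(v) = (-87/61, -63/61, -93/61, 63/61).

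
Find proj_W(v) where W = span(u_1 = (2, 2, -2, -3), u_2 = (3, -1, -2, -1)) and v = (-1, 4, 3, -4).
proj_W(v) = (-405/194, 879/194, 42/97, -258/97)

Set up U = [u_1 | ... | u_2] ∈ R^(4×2). The projector onto W = col(U) is P = U (U^T U)^(-1) U^T.
Compute U^T U =
  [21, 11]
  [11, 15],
and U^T v = (12, -9).
Solve U^T U · c = U^T v for the coefficients: c = (279/194, -321/194). The projection is proj_W(v) = U c.
Check: (v - proj_W(v)) · u_1 = 0  (should be 0).
Check: (v - proj_W(v)) · u_2 = 0  (should be 0).
Result: proj_W(v) = (-405/194, 879/194, 42/97, -258/97).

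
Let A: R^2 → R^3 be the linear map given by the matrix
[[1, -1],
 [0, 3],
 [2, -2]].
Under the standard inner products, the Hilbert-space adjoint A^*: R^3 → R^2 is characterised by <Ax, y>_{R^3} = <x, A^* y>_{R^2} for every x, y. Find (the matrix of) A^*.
A^* = A^T =
[[1, 0, 2],
 [-1, 3, -2]]

For real matrices with standard dot products, the defining identity <Ax, y> = <x, A^* y> gives (Ax)^T y = x^T (A^*) y, i.e. x^T A^T y = x^T (A^*) y. Since this holds for all x, y, we must have A^* = A^T. Therefore
A^* =
[[1, 0, 2],
 [-1, 3, -2]].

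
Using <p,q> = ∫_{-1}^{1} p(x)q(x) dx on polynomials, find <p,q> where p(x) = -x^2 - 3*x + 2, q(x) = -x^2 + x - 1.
<p,q> = -94/15

Expand the product: p(x)·q(x) = x^4 + 2*x^3 - 4*x^2 + 5*x - 2.
∫_{-1}^{1} of each monomial x^k gives [2/(k+1) if k even, 0 if k odd]. Integrating term-by-term (or equivalently evaluating the antiderivative F(x) = x^5/5 + x^4/2 - 4*x^3/3 + 5*x^2/2 - 2*x at the endpoints):
  F(1) − F(−1) = -2/15 − (92/15) = -94/15.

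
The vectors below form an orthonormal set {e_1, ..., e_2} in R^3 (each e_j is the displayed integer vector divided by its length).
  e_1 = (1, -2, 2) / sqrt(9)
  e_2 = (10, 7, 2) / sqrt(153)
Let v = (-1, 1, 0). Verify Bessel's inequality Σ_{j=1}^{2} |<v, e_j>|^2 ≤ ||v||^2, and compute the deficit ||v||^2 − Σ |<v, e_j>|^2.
Σ |<v, e_j>|^2 = 18/17; ||v||^2 = 2; deficit = 16/17

Write each e_j = u_j / sqrt(<u_j, u_j>) where u_j is the displayed integer vector. Then <v, e_j> = <v, u_j> / sqrt(<u_j, u_j>), so |<v, e_j>|^2 = <v, u_j>^2 / <u_j, u_j>.
Coefficients: <v, e_1> = -3/sqrt(9), <v, e_2> = -3/sqrt(153).
Square and sum: Σ |<v, e_j>|^2 = 18/17.
Compute ||v||^2 = v·v = 2.
Deficit = 2 − 18/17 = 16/17 ≥ 0, confirming Bessel's inequality. (The deficit equals ||v − Σ <v,e_j> e_j||^2, the squared distance from v to span{e_j}.)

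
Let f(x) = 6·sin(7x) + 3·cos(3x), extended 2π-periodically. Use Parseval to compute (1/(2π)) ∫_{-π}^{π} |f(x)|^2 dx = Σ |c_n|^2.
Σ |c_n|^2 = 45/2

Expand |f|^2 and use orthogonality of {sin(nx), cos(mx)} on [-π, π]:
  ∫_{-π}^{π} sin(nx)^2 dx = π, ∫ cos(mx)^2 dx = π, and cross terms integrate to 0.
So ∫_{-π}^{π} f(x)^2 dx = 6^2 · π + 3^2 · π = (36 + 9)π.
Divide by 2π: (36 + 9)/2 = 45/2.
By Parseval, this equals Σ |c_n|^2.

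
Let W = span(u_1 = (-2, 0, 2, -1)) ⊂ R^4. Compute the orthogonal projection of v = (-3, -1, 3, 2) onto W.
proj_W(v) = (-20/9, 0, 20/9, -10/9)

Set up U = [u_1 | ... | u_1] ∈ R^(4×1). The projector onto W = col(U) is P = U (U^T U)^(-1) U^T.
Compute U^T U =
  [9],
and U^T v = (10).
Solve U^T U · c = U^T v for the coefficients: c = (10/9). The projection is proj_W(v) = U c.
Check: (v - proj_W(v)) · u_1 = 0  (should be 0).
Result: proj_W(v) = (-20/9, 0, 20/9, -10/9).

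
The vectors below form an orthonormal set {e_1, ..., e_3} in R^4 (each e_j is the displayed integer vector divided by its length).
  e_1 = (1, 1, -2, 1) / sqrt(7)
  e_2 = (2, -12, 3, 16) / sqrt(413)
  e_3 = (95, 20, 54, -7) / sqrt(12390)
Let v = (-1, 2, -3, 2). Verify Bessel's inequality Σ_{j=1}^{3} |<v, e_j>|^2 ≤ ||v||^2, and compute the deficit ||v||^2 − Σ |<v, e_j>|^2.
Σ |<v, e_j>|^2 = 159/10; ||v||^2 = 18; deficit = 21/10

Write each e_j = u_j / sqrt(<u_j, u_j>) where u_j is the displayed integer vector. Then <v, e_j> = <v, u_j> / sqrt(<u_j, u_j>), so |<v, e_j>|^2 = <v, u_j>^2 / <u_j, u_j>.
Coefficients: <v, e_1> = 9/sqrt(7), <v, e_2> = -3/sqrt(413), <v, e_3> = -231/sqrt(12390).
Square and sum: Σ |<v, e_j>|^2 = 159/10.
Compute ||v||^2 = v·v = 18.
Deficit = 18 − 159/10 = 21/10 ≥ 0, confirming Bessel's inequality. (The deficit equals ||v − Σ <v,e_j> e_j||^2, the squared distance from v to span{e_j}.)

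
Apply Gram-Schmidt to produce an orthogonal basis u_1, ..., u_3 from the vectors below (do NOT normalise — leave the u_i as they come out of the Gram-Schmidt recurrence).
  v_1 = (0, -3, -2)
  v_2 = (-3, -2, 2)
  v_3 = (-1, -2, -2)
Orthogonal basis:
  u_1 = (0, -3, -2)
  u_2 = (-3, -20/13, 30/13)
  u_3 = (-160/217, 96/217, -144/217)

Apply the Gram-Schmidt recurrence
  u_1 = v_1
  u_i = v_i − Σ_{j<i} ((v_i · u_j) / (u_j · u_j)) · u_j.

Step by step this gives:
  u_1 = (0, -3, -2)
  u_2 = (-3, -20/13, 30/13)
  u_3 = (-160/217, 96/217, -144/217)

Orthogonality check:
  u_2 · u_1 = 0 (should be 0)
  u_3 · u_1 = 0 (should be 0)
  u_3 · u_2 = 0 (should be 0)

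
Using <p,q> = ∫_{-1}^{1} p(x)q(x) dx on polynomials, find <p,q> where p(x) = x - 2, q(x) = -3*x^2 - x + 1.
<p,q> = -2/3

Expand the product: p(x)·q(x) = -3*x^3 + 5*x^2 + 3*x - 2.
∫_{-1}^{1} of each monomial x^k gives [2/(k+1) if k even, 0 if k odd]. Integrating term-by-term (or equivalently evaluating the antiderivative F(x) = -3*x^4/4 + 5*x^3/3 + 3*x^2/2 - 2*x at the endpoints):
  F(1) − F(−1) = 5/12 − (13/12) = -2/3.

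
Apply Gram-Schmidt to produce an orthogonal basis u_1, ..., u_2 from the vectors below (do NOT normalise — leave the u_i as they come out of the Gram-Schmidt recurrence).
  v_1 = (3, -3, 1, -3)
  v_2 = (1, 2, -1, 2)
Orthogonal basis:
  u_1 = (3, -3, 1, -3)
  u_2 = (29/14, 13/14, -9/14, 13/14)

Apply the Gram-Schmidt recurrence
  u_1 = v_1
  u_i = v_i − Σ_{j<i} ((v_i · u_j) / (u_j · u_j)) · u_j.

Step by step this gives:
  u_1 = (3, -3, 1, -3)
  u_2 = (29/14, 13/14, -9/14, 13/14)

Orthogonality check:
  u_2 · u_1 = 0 (should be 0)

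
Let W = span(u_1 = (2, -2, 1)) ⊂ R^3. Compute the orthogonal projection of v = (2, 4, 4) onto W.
proj_W(v) = (0, 0, 0)

Set up U = [u_1 | ... | u_1] ∈ R^(3×1). The projector onto W = col(U) is P = U (U^T U)^(-1) U^T.
Compute U^T U =
  [9],
and U^T v = (0).
Solve U^T U · c = U^T v for the coefficients: c = (0). The projection is proj_W(v) = U c.
Check: (v - proj_W(v)) · u_1 = 0  (should be 0).
Result: proj_W(v) = (0, 0, 0).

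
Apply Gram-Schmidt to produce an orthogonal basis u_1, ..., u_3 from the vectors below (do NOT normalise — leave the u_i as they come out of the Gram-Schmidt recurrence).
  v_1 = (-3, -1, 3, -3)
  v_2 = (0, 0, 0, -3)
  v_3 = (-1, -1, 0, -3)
Orthogonal basis:
  u_1 = (-3, -1, 3, -3)
  u_2 = (27/28, 9/28, -27/28, -57/28)
  u_3 = (-7/19, -15/19, -12/19, 0)

Apply the Gram-Schmidt recurrence
  u_1 = v_1
  u_i = v_i − Σ_{j<i} ((v_i · u_j) / (u_j · u_j)) · u_j.

Step by step this gives:
  u_1 = (-3, -1, 3, -3)
  u_2 = (27/28, 9/28, -27/28, -57/28)
  u_3 = (-7/19, -15/19, -12/19, 0)

Orthogonality check:
  u_2 · u_1 = 0 (should be 0)
  u_3 · u_1 = 0 (should be 0)
  u_3 · u_2 = 0 (should be 0)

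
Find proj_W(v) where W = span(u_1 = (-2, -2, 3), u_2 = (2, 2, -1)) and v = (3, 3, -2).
proj_W(v) = (3, 3, -2)

Set up U = [u_1 | ... | u_2] ∈ R^(3×2). The projector onto W = col(U) is P = U (U^T U)^(-1) U^T.
Compute U^T U =
  [17, -11]
  [-11, 9],
and U^T v = (-18, 14).
Solve U^T U · c = U^T v for the coefficients: c = (-1/4, 5/4). The projection is proj_W(v) = U c.
Check: (v - proj_W(v)) · u_1 = 0  (should be 0).
Check: (v - proj_W(v)) · u_2 = 0  (should be 0).
Result: proj_W(v) = (3, 3, -2).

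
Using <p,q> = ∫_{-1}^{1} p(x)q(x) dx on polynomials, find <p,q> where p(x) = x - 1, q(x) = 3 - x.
<p,q> = -20/3

Expand the product: p(x)·q(x) = -x^2 + 4*x - 3.
∫_{-1}^{1} of each monomial x^k gives [2/(k+1) if k even, 0 if k odd]. Integrating term-by-term (or equivalently evaluating the antiderivative F(x) = -x^3/3 + 2*x^2 - 3*x at the endpoints):
  F(1) − F(−1) = -4/3 − (16/3) = -20/3.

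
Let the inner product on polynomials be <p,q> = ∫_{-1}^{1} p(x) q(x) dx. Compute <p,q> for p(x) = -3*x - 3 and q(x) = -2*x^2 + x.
<p,q> = 2

Expand the product: p(x)·q(x) = 6*x^3 + 3*x^2 - 3*x.
∫_{-1}^{1} of each monomial x^k gives [2/(k+1) if k even, 0 if k odd]. Integrating term-by-term (or equivalently evaluating the antiderivative F(x) = 3*x^4/2 + x^3 - 3*x^2/2 at the endpoints):
  F(1) − F(−1) = 1 − (-1) = 2.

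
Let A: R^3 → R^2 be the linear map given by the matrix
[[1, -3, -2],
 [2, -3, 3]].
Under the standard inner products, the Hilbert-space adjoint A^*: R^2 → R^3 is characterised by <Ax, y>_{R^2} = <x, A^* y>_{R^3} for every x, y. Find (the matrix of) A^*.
A^* = A^T =
[[1, 2],
 [-3, -3],
 [-2, 3]]

For real matrices with standard dot products, the defining identity <Ax, y> = <x, A^* y> gives (Ax)^T y = x^T (A^*) y, i.e. x^T A^T y = x^T (A^*) y. Since this holds for all x, y, we must have A^* = A^T. Therefore
A^* =
[[1, 2],
 [-3, -3],
 [-2, 3]].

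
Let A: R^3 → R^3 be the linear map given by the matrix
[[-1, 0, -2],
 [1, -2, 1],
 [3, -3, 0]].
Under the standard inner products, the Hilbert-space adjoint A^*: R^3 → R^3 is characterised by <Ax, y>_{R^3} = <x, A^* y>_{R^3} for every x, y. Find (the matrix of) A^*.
A^* = A^T =
[[-1, 1, 3],
 [0, -2, -3],
 [-2, 1, 0]]

For real matrices with standard dot products, the defining identity <Ax, y> = <x, A^* y> gives (Ax)^T y = x^T (A^*) y, i.e. x^T A^T y = x^T (A^*) y. Since this holds for all x, y, we must have A^* = A^T. Therefore
A^* =
[[-1, 1, 3],
 [0, -2, -3],
 [-2, 1, 0]].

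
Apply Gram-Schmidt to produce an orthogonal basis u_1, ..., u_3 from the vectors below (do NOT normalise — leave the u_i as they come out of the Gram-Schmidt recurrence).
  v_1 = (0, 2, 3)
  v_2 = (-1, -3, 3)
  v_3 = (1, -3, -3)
Orthogonal basis:
  u_1 = (0, 2, 3)
  u_2 = (-1, -45/13, 30/13)
  u_3 = (135/119, -27/119, 18/119)

Apply the Gram-Schmidt recurrence
  u_1 = v_1
  u_i = v_i − Σ_{j<i} ((v_i · u_j) / (u_j · u_j)) · u_j.

Step by step this gives:
  u_1 = (0, 2, 3)
  u_2 = (-1, -45/13, 30/13)
  u_3 = (135/119, -27/119, 18/119)

Orthogonality check:
  u_2 · u_1 = 0 (should be 0)
  u_3 · u_1 = 0 (should be 0)
  u_3 · u_2 = 0 (should be 0)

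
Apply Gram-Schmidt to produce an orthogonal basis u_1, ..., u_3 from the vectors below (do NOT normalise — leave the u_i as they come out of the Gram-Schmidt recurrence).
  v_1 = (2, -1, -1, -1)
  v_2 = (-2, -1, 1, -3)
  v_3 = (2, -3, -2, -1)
Orthogonal basis:
  u_1 = (2, -1, -1, -1)
  u_2 = (-12/7, -8/7, 6/7, -22/7)
  u_3 = (-9/13, -19/13, -17/26, 19/26)

Apply the Gram-Schmidt recurrence
  u_1 = v_1
  u_i = v_i − Σ_{j<i} ((v_i · u_j) / (u_j · u_j)) · u_j.

Step by step this gives:
  u_1 = (2, -1, -1, -1)
  u_2 = (-12/7, -8/7, 6/7, -22/7)
  u_3 = (-9/13, -19/13, -17/26, 19/26)

Orthogonality check:
  u_2 · u_1 = 0 (should be 0)
  u_3 · u_1 = 0 (should be 0)
  u_3 · u_2 = 0 (should be 0)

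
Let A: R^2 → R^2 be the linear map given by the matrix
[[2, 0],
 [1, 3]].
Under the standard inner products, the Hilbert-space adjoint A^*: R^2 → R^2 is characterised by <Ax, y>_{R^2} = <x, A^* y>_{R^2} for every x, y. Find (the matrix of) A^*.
A^* = A^T =
[[2, 1],
 [0, 3]]

For real matrices with standard dot products, the defining identity <Ax, y> = <x, A^* y> gives (Ax)^T y = x^T (A^*) y, i.e. x^T A^T y = x^T (A^*) y. Since this holds for all x, y, we must have A^* = A^T. Therefore
A^* =
[[2, 1],
 [0, 3]].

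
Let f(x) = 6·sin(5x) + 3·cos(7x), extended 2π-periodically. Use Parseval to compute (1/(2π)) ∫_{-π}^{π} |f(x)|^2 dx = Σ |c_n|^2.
Σ |c_n|^2 = 45/2

Expand |f|^2 and use orthogonality of {sin(nx), cos(mx)} on [-π, π]:
  ∫_{-π}^{π} sin(nx)^2 dx = π, ∫ cos(mx)^2 dx = π, and cross terms integrate to 0.
So ∫_{-π}^{π} f(x)^2 dx = 6^2 · π + 3^2 · π = (36 + 9)π.
Divide by 2π: (36 + 9)/2 = 45/2.
By Parseval, this equals Σ |c_n|^2.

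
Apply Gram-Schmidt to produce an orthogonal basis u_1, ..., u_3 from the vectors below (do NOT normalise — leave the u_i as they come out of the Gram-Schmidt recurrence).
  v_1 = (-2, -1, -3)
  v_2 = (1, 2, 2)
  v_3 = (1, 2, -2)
Orthogonal basis:
  u_1 = (-2, -1, -3)
  u_2 = (-3/7, 9/7, -1/7)
  u_3 = (24/13, 6/13, -18/13)

Apply the Gram-Schmidt recurrence
  u_1 = v_1
  u_i = v_i − Σ_{j<i} ((v_i · u_j) / (u_j · u_j)) · u_j.

Step by step this gives:
  u_1 = (-2, -1, -3)
  u_2 = (-3/7, 9/7, -1/7)
  u_3 = (24/13, 6/13, -18/13)

Orthogonality check:
  u_2 · u_1 = 0 (should be 0)
  u_3 · u_1 = 0 (should be 0)
  u_3 · u_2 = 0 (should be 0)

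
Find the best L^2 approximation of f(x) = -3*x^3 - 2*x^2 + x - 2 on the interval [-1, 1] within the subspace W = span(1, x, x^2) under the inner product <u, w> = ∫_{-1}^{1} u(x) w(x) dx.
g(x) = -2*x^2 - 4*x/5 - 2

The best approximation g ∈ W is the orthogonal projection of f onto W. Writing g = a_0 + a_1 x + a_2 x^2, the coefficients solve the normal equations G · a = b where
  G_{ij} = <φ_i, φ_j> and b_i = <f, φ_i>, with φ_0 = 1, φ_1 = x, φ_2 = x^2.
G =
  [2, 0, 2/3]
  [0, 2/3, 0]
  [2/3, 0, 2/5],
b = (-16/3, -8/15, -32/15).
Solving gives a_0 = -2, a_1 = -4/5, a_2 = -2, so
  g(x) = -2*x^2 - 4*x/5 - 2.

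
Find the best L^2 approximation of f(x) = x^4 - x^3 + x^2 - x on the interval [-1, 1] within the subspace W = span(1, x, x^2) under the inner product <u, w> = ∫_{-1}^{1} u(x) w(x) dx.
g(x) = 13*x^2/7 - 8*x/5 - 3/35

The best approximation g ∈ W is the orthogonal projection of f onto W. Writing g = a_0 + a_1 x + a_2 x^2, the coefficients solve the normal equations G · a = b where
  G_{ij} = <φ_i, φ_j> and b_i = <f, φ_i>, with φ_0 = 1, φ_1 = x, φ_2 = x^2.
G =
  [2, 0, 2/3]
  [0, 2/3, 0]
  [2/3, 0, 2/5],
b = (16/15, -16/15, 24/35).
Solving gives a_0 = -3/35, a_1 = -8/5, a_2 = 13/7, so
  g(x) = 13*x^2/7 - 8*x/5 - 3/35.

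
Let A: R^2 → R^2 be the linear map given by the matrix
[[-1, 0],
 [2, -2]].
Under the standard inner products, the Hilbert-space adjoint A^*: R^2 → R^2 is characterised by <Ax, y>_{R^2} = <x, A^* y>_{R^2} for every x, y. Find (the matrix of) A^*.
A^* = A^T =
[[-1, 2],
 [0, -2]]

For real matrices with standard dot products, the defining identity <Ax, y> = <x, A^* y> gives (Ax)^T y = x^T (A^*) y, i.e. x^T A^T y = x^T (A^*) y. Since this holds for all x, y, we must have A^* = A^T. Therefore
A^* =
[[-1, 2],
 [0, -2]].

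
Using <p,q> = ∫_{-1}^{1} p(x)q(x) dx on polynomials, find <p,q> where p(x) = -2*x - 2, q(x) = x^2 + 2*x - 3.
<p,q> = 8

Expand the product: p(x)·q(x) = -2*x^3 - 6*x^2 + 2*x + 6.
∫_{-1}^{1} of each monomial x^k gives [2/(k+1) if k even, 0 if k odd]. Integrating term-by-term (or equivalently evaluating the antiderivative F(x) = -x^4/2 - 2*x^3 + x^2 + 6*x at the endpoints):
  F(1) − F(−1) = 9/2 − (-7/2) = 8.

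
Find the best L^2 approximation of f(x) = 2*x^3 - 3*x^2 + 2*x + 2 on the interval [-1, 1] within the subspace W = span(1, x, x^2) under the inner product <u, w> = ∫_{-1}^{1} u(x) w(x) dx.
g(x) = -3*x^2 + 16*x/5 + 2

The best approximation g ∈ W is the orthogonal projection of f onto W. Writing g = a_0 + a_1 x + a_2 x^2, the coefficients solve the normal equations G · a = b where
  G_{ij} = <φ_i, φ_j> and b_i = <f, φ_i>, with φ_0 = 1, φ_1 = x, φ_2 = x^2.
G =
  [2, 0, 2/3]
  [0, 2/3, 0]
  [2/3, 0, 2/5],
b = (2, 32/15, 2/15).
Solving gives a_0 = 2, a_1 = 16/5, a_2 = -3, so
  g(x) = -3*x^2 + 16*x/5 + 2.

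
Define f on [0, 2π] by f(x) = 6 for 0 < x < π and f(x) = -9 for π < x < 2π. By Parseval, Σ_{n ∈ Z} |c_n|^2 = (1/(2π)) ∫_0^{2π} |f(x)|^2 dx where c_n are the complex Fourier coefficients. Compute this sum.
Σ |c_n|^2 = 117/2

Parseval equates the L^2 energy of f (normalised by 1/(2π)) with the ℓ^2 sum of its Fourier coefficients: (1/(2π)) ∫_0^{2π} |f|^2 = Σ |c_n|^2.
Compute the left side: (1/(2π)) [∫_0^π 6^2 dx + ∫_π^{2π} (-9)^2 dx] = (1/(2π)) · (36π + 81π) = (36 + 81)/2 = 117/2.
So Σ_{n ∈ Z} |c_n|^2 = 117/2.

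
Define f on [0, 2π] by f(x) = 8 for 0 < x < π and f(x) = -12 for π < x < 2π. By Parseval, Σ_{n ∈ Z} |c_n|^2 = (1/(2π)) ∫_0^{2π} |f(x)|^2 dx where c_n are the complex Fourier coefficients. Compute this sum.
Σ |c_n|^2 = 104

Parseval equates the L^2 energy of f (normalised by 1/(2π)) with the ℓ^2 sum of its Fourier coefficients: (1/(2π)) ∫_0^{2π} |f|^2 = Σ |c_n|^2.
Compute the left side: (1/(2π)) [∫_0^π 8^2 dx + ∫_π^{2π} (-12)^2 dx] = (1/(2π)) · (64π + 144π) = (64 + 144)/2 = 104.
So Σ_{n ∈ Z} |c_n|^2 = 104.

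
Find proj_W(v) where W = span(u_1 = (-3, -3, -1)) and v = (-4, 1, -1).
proj_W(v) = (-30/19, -30/19, -10/19)

Set up U = [u_1 | ... | u_1] ∈ R^(3×1). The projector onto W = col(U) is P = U (U^T U)^(-1) U^T.
Compute U^T U =
  [19],
and U^T v = (10).
Solve U^T U · c = U^T v for the coefficients: c = (10/19). The projection is proj_W(v) = U c.
Check: (v - proj_W(v)) · u_1 = 0  (should be 0).
Result: proj_W(v) = (-30/19, -30/19, -10/19).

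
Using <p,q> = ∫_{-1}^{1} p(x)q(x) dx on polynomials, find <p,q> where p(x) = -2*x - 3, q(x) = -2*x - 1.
<p,q> = 26/3

Expand the product: p(x)·q(x) = 4*x^2 + 8*x + 3.
∫_{-1}^{1} of each monomial x^k gives [2/(k+1) if k even, 0 if k odd]. Integrating term-by-term (or equivalently evaluating the antiderivative F(x) = 4*x^3/3 + 4*x^2 + 3*x at the endpoints):
  F(1) − F(−1) = 25/3 − (-1/3) = 26/3.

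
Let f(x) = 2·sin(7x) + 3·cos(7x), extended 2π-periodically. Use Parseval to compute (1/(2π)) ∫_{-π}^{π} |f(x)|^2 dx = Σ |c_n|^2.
Σ |c_n|^2 = 13/2

Expand |f|^2 and use orthogonality of {sin(nx), cos(mx)} on [-π, π]:
  ∫_{-π}^{π} sin(nx)^2 dx = π, ∫ cos(mx)^2 dx = π, and cross terms integrate to 0.
So ∫_{-π}^{π} f(x)^2 dx = 2^2 · π + 3^2 · π = (4 + 9)π.
Divide by 2π: (4 + 9)/2 = 13/2.
By Parseval, this equals Σ |c_n|^2.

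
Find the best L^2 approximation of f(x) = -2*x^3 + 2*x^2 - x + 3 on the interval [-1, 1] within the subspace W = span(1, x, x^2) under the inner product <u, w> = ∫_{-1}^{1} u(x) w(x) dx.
g(x) = 2*x^2 - 11*x/5 + 3

The best approximation g ∈ W is the orthogonal projection of f onto W. Writing g = a_0 + a_1 x + a_2 x^2, the coefficients solve the normal equations G · a = b where
  G_{ij} = <φ_i, φ_j> and b_i = <f, φ_i>, with φ_0 = 1, φ_1 = x, φ_2 = x^2.
G =
  [2, 0, 2/3]
  [0, 2/3, 0]
  [2/3, 0, 2/5],
b = (22/3, -22/15, 14/5).
Solving gives a_0 = 3, a_1 = -11/5, a_2 = 2, so
  g(x) = 2*x^2 - 11*x/5 + 3.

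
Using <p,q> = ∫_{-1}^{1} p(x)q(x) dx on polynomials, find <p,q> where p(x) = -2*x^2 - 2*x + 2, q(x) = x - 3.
<p,q> = -28/3

Expand the product: p(x)·q(x) = -2*x^3 + 4*x^2 + 8*x - 6.
∫_{-1}^{1} of each monomial x^k gives [2/(k+1) if k even, 0 if k odd]. Integrating term-by-term (or equivalently evaluating the antiderivative F(x) = -x^4/2 + 4*x^3/3 + 4*x^2 - 6*x at the endpoints):
  F(1) − F(−1) = -7/6 − (49/6) = -28/3.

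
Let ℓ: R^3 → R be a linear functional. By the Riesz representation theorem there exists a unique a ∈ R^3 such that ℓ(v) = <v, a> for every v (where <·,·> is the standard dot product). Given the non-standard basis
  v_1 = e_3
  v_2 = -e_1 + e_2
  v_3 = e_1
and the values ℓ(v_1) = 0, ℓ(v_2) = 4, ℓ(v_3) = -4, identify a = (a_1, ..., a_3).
a = (-4, 0, 0)

Write a = (a_1, ..., a_3) in the standard basis. For each basis vector v_i, ℓ(v_i) = <v_i, a> is a linear equation in the a_j's. Collect the n equations into a matrix system V a = ℓ, where row i of V is v_i (expressed in the standard basis). Since V is invertible (lower-triangular with 1s on the diagonal, up to permutation), solve by back-substitution:
  V =
[[0, 0, 1],
 [-1, 1, 0],
 [1, 0, 0]]
  V a = (0, 4, -4)
Solving gives a = (-4, 0, 0).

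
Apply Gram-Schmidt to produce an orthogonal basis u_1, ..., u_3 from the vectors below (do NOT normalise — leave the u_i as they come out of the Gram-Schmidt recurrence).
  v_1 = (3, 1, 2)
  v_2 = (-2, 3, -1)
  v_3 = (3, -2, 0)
Orthogonal basis:
  u_1 = (3, 1, 2)
  u_2 = (-13/14, 47/14, -2/7)
  u_3 = (7/9, 1/9, -11/9)

Apply the Gram-Schmidt recurrence
  u_1 = v_1
  u_i = v_i − Σ_{j<i} ((v_i · u_j) / (u_j · u_j)) · u_j.

Step by step this gives:
  u_1 = (3, 1, 2)
  u_2 = (-13/14, 47/14, -2/7)
  u_3 = (7/9, 1/9, -11/9)

Orthogonality check:
  u_2 · u_1 = 0 (should be 0)
  u_3 · u_1 = 0 (should be 0)
  u_3 · u_2 = 0 (should be 0)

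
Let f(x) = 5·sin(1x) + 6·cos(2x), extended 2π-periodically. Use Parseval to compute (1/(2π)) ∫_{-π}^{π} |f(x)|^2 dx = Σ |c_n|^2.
Σ |c_n|^2 = 61/2

Expand |f|^2 and use orthogonality of {sin(nx), cos(mx)} on [-π, π]:
  ∫_{-π}^{π} sin(nx)^2 dx = π, ∫ cos(mx)^2 dx = π, and cross terms integrate to 0.
So ∫_{-π}^{π} f(x)^2 dx = 5^2 · π + 6^2 · π = (25 + 36)π.
Divide by 2π: (25 + 36)/2 = 61/2.
By Parseval, this equals Σ |c_n|^2.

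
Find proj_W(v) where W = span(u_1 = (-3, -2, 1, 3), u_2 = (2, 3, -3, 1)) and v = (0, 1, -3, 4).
proj_W(v) = (-31/77, 130/77, -1003/385, 1511/385)

Set up U = [u_1 | ... | u_2] ∈ R^(4×2). The projector onto W = col(U) is P = U (U^T U)^(-1) U^T.
Compute U^T U =
  [23, -12]
  [-12, 23],
and U^T v = (7, 16).
Solve U^T U · c = U^T v for the coefficients: c = (353/385, 452/385). The projection is proj_W(v) = U c.
Check: (v - proj_W(v)) · u_1 = 0  (should be 0).
Check: (v - proj_W(v)) · u_2 = 0  (should be 0).
Result: proj_W(v) = (-31/77, 130/77, -1003/385, 1511/385).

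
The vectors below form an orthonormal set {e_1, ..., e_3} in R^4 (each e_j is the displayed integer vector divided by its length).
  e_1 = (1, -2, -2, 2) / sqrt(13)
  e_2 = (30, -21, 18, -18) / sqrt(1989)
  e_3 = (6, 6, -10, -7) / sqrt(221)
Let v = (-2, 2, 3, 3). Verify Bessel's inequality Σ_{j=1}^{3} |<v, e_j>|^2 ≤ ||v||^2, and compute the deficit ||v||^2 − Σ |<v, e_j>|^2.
Σ |<v, e_j>|^2 = 257/13; ||v||^2 = 26; deficit = 81/13

Write each e_j = u_j / sqrt(<u_j, u_j>) where u_j is the displayed integer vector. Then <v, e_j> = <v, u_j> / sqrt(<u_j, u_j>), so |<v, e_j>|^2 = <v, u_j>^2 / <u_j, u_j>.
Coefficients: <v, e_1> = -6/sqrt(13), <v, e_2> = -102/sqrt(1989), <v, e_3> = -51/sqrt(221).
Square and sum: Σ |<v, e_j>|^2 = 257/13.
Compute ||v||^2 = v·v = 26.
Deficit = 26 − 257/13 = 81/13 ≥ 0, confirming Bessel's inequality. (The deficit equals ||v − Σ <v,e_j> e_j||^2, the squared distance from v to span{e_j}.)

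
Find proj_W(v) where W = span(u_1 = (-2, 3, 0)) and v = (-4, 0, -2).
proj_W(v) = (-16/13, 24/13, 0)

Set up U = [u_1 | ... | u_1] ∈ R^(3×1). The projector onto W = col(U) is P = U (U^T U)^(-1) U^T.
Compute U^T U =
  [13],
and U^T v = (8).
Solve U^T U · c = U^T v for the coefficients: c = (8/13). The projection is proj_W(v) = U c.
Check: (v - proj_W(v)) · u_1 = 0  (should be 0).
Result: proj_W(v) = (-16/13, 24/13, 0).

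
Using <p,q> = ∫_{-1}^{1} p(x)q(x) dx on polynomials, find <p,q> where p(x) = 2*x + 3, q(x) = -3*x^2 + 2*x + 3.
<p,q> = 44/3

Expand the product: p(x)·q(x) = -6*x^3 - 5*x^2 + 12*x + 9.
∫_{-1}^{1} of each monomial x^k gives [2/(k+1) if k even, 0 if k odd]. Integrating term-by-term (or equivalently evaluating the antiderivative F(x) = -3*x^4/2 - 5*x^3/3 + 6*x^2 + 9*x at the endpoints):
  F(1) − F(−1) = 71/6 − (-17/6) = 44/3.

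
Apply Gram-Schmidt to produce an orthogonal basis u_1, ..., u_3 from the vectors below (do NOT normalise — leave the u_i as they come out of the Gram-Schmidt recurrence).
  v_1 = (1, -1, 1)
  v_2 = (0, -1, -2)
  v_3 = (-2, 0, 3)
Orthogonal basis:
  u_1 = (1, -1, 1)
  u_2 = (1/3, -4/3, -5/3)
  u_3 = (-27/14, -9/7, 9/14)

Apply the Gram-Schmidt recurrence
  u_1 = v_1
  u_i = v_i − Σ_{j<i} ((v_i · u_j) / (u_j · u_j)) · u_j.

Step by step this gives:
  u_1 = (1, -1, 1)
  u_2 = (1/3, -4/3, -5/3)
  u_3 = (-27/14, -9/7, 9/14)

Orthogonality check:
  u_2 · u_1 = 0 (should be 0)
  u_3 · u_1 = 0 (should be 0)
  u_3 · u_2 = 0 (should be 0)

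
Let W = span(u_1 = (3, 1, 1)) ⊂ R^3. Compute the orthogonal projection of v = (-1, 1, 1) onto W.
proj_W(v) = (-3/11, -1/11, -1/11)

Set up U = [u_1 | ... | u_1] ∈ R^(3×1). The projector onto W = col(U) is P = U (U^T U)^(-1) U^T.
Compute U^T U =
  [11],
and U^T v = (-1).
Solve U^T U · c = U^T v for the coefficients: c = (-1/11). The projection is proj_W(v) = U c.
Check: (v - proj_W(v)) · u_1 = 0  (should be 0).
Result: proj_W(v) = (-3/11, -1/11, -1/11).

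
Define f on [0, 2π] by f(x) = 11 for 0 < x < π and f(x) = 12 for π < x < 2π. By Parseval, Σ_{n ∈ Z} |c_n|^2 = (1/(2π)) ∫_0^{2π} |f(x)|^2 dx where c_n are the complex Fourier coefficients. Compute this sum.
Σ |c_n|^2 = 265/2

Parseval equates the L^2 energy of f (normalised by 1/(2π)) with the ℓ^2 sum of its Fourier coefficients: (1/(2π)) ∫_0^{2π} |f|^2 = Σ |c_n|^2.
Compute the left side: (1/(2π)) [∫_0^π 11^2 dx + ∫_π^{2π} 12^2 dx] = (1/(2π)) · (121π + 144π) = (121 + 144)/2 = 265/2.
So Σ_{n ∈ Z} |c_n|^2 = 265/2.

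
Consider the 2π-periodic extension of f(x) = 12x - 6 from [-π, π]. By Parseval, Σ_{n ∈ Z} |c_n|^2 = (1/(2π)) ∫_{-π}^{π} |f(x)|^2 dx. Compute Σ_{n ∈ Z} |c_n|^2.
Σ |c_n|^2 = 48π^2 + 36

Expand and integrate term by term over [-π, π]:
  ∫ (12x)^2 dx = 144·(2π^3/3); ∫ 2·12·(-6)·x dx = 0 (odd integrand); ∫ (-6)^2 dx = 36·2π.
So (1/(2π)) ∫_{-π}^{π} (12x - 6)^2 dx = 144π^2/3 + 36 = 48π^2 + 36.
Parseval ⇒ Σ |c_n|^2 = 48π^2 + 36.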